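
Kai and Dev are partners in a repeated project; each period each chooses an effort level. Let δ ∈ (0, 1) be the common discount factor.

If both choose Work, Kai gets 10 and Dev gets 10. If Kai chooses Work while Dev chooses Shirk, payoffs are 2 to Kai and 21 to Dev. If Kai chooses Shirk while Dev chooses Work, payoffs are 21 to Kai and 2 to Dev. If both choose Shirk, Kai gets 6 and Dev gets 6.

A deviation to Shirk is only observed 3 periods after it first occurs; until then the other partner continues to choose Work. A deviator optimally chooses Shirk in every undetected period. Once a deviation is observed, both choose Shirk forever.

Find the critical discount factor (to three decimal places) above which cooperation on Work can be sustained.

The best deviation is to choose Shirk for all 3 undetected periods, earning 21 each, then 6 forever once detected.
Deviation value: 21(1−δ^3)/(1−δ) + 6δ^3/(1−δ); cooperation value: 10/(1−δ).
IC: 10 ≥ 21(1−δ^3) + 6δ^3 = 21 − 15δ^3.
So δ^3 ≥ 11/15, giving δ ≥ (11/15)^(1/3) ≈ 0.902.

0.902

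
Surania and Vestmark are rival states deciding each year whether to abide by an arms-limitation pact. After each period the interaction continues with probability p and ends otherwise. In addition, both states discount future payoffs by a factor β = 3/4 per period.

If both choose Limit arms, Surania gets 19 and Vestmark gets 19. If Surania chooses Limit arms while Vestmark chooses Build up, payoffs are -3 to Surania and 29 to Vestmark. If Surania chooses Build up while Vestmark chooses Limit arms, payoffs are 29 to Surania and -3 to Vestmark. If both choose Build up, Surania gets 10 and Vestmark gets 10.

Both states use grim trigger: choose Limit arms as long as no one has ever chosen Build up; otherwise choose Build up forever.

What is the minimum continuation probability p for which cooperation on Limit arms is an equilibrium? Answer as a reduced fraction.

Expected continuation weight on next period's payoff is β·p = 3/4·p, which plays the role of the discount factor.
Cooperation requires 3/4·p ≥ (29−19)/(29−10) = 10/19, hence p ≥ 40/57.

40/57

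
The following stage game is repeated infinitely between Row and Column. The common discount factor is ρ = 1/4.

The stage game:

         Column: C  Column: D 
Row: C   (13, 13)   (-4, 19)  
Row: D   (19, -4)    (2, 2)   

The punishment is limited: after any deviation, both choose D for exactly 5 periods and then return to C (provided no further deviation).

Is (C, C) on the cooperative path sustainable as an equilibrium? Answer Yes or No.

A one-shot deviation gives 19 now, then 2 for 5 periods, then back to 13.
Gain from deviating: (19−13) today; loss: (13−2) in each of the next 5 periods.
No-deviation condition: (13−2)(ρ+…+ρ^5) ≥ 19−13, i.e. ρ+…+ρ^5 ≥ 6/11.
At ρ = 1/4: ρ+…+ρ^5 = 0.3330 < 0.5455.
So cooperation is not sustainable.

No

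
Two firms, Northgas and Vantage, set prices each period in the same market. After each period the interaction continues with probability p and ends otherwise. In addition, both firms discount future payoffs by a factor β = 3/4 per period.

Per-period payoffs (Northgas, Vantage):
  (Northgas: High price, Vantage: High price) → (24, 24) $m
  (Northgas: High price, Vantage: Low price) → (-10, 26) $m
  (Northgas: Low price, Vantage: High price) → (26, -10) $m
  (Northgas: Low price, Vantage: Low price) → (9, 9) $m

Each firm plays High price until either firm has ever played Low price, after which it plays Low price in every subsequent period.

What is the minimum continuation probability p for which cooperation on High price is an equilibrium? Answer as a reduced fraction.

Expected continuation weight on next period's payoff is β·p = 3/4·p, which plays the role of the discount factor.
Cooperation requires 3/4·p ≥ (26−24)/(26−9) = 2/17, hence p ≥ 8/51.

8/51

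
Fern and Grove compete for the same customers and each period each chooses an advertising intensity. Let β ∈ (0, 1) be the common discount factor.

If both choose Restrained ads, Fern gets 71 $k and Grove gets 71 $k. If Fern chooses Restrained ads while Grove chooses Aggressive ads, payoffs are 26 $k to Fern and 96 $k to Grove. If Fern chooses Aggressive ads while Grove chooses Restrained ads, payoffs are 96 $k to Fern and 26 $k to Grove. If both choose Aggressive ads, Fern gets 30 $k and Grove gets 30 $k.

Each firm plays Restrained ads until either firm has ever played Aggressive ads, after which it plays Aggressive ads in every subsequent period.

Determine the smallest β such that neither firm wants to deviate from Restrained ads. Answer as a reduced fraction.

25/66

One-period gain from deviating is 96 − 71 = 25. The loss is 71 − 30 = 41 in every subsequent period, with present value 41·β/(1−β).
Deviation is unprofitable when 41·β/(1−β) ≥ 25, i.e. β/(1−β) ≥ 25/41.
Equivalently β ≥ 25/(25+41) = 25/66.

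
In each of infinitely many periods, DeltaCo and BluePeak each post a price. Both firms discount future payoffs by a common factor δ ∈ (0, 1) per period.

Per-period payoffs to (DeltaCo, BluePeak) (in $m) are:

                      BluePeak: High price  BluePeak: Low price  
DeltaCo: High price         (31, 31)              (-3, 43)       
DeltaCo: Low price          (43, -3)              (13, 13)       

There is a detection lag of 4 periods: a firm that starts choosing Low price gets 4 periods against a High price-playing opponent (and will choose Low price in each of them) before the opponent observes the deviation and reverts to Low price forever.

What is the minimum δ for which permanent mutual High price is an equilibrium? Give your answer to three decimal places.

0.795

Deviating for the 4 undetected periods gains 43−31 = 12 per period over cooperation, then loses 31−13 = 18 per period forever once punishment starts.
Gain: 12(1 + δ + … + δ^3); loss: 18·δ^4/(1−δ).
No profitable deviation ⇔ 12(1−δ^4) ≤ 18·δ^4, i.e. δ^4 ≥ 12/(12+18) = 2/5.
Hence δ ≥ (2/5)^(1/4) ≈ 0.795.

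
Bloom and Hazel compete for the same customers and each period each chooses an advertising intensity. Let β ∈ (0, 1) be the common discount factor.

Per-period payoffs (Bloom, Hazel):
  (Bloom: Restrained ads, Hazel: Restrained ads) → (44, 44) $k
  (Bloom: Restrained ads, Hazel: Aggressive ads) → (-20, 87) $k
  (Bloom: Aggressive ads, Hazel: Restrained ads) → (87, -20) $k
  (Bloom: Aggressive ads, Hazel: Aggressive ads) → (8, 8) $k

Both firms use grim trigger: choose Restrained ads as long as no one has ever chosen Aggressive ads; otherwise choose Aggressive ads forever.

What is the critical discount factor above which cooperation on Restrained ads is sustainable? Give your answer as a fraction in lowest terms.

One-period gain from deviating is 87 − 44 = 43. The loss is 44 − 8 = 36 in every subsequent period, with present value 36·β/(1−β).
Deviation is unprofitable when 36·β/(1−β) ≥ 43, i.e. β/(1−β) ≥ 43/36.
Equivalently β ≥ 43/(43+36) = 43/79.

43/79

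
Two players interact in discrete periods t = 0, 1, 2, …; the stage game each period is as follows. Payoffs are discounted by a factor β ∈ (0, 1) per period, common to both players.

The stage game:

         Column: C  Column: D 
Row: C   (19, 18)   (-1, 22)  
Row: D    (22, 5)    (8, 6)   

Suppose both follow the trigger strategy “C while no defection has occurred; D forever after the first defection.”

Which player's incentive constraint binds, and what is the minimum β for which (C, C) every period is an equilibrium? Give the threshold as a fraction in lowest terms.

Row: cooperation gives 19 each period; deviation gives 22 once then 8 forever.
  19/(1−β) ≥ 22 + 8β/(1−β) ⇒ β ≥ 3/14.
Column: cooperation gives 18 each period; deviation gives 22 once then 6 forever.
  β ≥ 4/16 = 1/4.
Both must hold, so the binding constraint is Column's: β ≥ 1/4.

Column; β ≥ 1/4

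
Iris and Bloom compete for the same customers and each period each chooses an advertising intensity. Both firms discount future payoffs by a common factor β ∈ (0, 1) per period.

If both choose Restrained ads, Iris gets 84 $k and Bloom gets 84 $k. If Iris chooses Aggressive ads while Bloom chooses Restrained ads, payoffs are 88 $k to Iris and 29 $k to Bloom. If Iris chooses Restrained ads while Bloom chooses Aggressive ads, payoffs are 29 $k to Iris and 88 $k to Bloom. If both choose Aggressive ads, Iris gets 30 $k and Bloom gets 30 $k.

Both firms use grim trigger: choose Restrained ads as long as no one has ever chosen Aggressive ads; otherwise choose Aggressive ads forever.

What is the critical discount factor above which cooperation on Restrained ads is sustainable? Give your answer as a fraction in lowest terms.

One-period gain from deviating is 88 − 84 = 4. The loss is 84 − 30 = 54 in every subsequent period, with present value 54·β/(1−β).
Deviation is unprofitable when 54·β/(1−β) ≥ 4, i.e. β/(1−β) ≥ 2/27.
Equivalently β ≥ 4/(4+54) = 2/29.

2/29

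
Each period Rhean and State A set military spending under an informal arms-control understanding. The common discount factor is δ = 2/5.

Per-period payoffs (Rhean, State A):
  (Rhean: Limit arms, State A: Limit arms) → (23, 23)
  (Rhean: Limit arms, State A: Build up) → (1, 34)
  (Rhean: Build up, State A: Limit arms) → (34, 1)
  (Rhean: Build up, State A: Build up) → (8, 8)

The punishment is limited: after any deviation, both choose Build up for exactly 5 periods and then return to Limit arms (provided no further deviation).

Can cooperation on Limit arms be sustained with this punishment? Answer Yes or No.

IC: δ+…+δ^5 ≥ (34−23)/(23−8) = 11/15.
At δ = 2/5: partial sum = 0.6598 < 0.7333. Cooperation not sustainable.

No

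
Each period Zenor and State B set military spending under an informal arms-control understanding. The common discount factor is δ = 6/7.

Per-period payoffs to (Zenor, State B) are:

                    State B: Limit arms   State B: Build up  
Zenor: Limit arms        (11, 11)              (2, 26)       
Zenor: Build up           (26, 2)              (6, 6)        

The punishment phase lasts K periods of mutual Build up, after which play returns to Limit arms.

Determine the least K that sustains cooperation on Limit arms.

IC: δ(1−δ^K)/(1−δ) ≥ (26−11)/(11−6) = 3.
With δ = 6/7: need 1 − δ^K ≥ 3·(1−6/7)/(6/7), i.e. δ^K ≤ 0.5000.
Since (6/7)^4 = 0.5398 and (6/7)^5 = 0.4627, the smallest such K is 5.

5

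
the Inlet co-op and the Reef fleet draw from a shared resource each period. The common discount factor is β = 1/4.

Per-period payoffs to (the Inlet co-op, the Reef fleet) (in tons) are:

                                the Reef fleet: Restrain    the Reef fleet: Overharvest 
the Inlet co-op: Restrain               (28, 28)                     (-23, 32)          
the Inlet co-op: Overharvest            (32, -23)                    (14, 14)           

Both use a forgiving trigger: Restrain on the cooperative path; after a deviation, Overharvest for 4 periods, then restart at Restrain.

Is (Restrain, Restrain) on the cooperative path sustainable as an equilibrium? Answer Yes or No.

Yes

A one-shot deviation gives 32 now, then 14 for 4 periods, then back to 28.
Gain from deviating: (32−28) today; loss: (28−14) in each of the next 4 periods.
No-deviation condition: (28−14)(β+…+β^4) ≥ 32−28, i.e. β+…+β^4 ≥ 2/7.
At β = 1/4: β+…+β^4 = 0.3320 ≥ 0.2857.
So cooperation is sustainable.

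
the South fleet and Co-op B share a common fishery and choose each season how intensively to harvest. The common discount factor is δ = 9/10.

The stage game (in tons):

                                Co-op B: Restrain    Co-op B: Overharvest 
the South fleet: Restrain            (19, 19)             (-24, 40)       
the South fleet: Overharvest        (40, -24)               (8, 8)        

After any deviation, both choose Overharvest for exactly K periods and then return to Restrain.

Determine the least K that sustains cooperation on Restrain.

3

Need Σ_{k=1}^{K} δ^k ≥ (40−19)/(19−8) = 1.9091 at δ = 9/10.
At K = 2 the sum is 1.7100 < 1.9091; at K = 3 it is 2.4390 ≥ 1.9091.
So the minimum punishment length is K = 3.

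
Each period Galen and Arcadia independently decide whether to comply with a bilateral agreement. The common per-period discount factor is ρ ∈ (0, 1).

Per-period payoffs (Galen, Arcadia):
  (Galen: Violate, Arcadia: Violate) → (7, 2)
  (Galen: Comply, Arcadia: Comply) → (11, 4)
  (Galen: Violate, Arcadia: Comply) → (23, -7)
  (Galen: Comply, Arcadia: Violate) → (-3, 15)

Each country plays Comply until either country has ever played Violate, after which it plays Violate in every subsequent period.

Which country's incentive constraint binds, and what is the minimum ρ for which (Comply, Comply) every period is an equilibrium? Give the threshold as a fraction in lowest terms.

Galen: cooperation gives 11 each period; deviation gives 23 once then 7 forever.
  11/(1−ρ) ≥ 23 + 7ρ/(1−ρ) ⇒ ρ ≥ 12/16 = 3/4.
Arcadia: cooperation gives 4 each period; deviation gives 15 once then 2 forever.
  ρ ≥ 11/13.
Both must hold, so the binding constraint is Arcadia's: ρ ≥ 11/13.

Arcadia; ρ ≥ 11/13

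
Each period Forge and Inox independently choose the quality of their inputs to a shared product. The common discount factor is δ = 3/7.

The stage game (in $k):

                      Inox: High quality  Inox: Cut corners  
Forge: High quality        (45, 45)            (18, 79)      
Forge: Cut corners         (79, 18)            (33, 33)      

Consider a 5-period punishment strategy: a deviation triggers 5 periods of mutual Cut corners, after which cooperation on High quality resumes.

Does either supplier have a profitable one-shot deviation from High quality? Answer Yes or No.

Comparing payoff streams over the 6 periods until play realigns: cooperate → 45(1+δ+…+δ^5); deviate → 79 + 33(δ+…+δ^5).
Cooperation is sustained iff (45−33)(δ+…+δ^5) ≥ 79−45.
δ+…+δ^5 = 3/7·(1−(3/7)^5)/(1−3/7) = 0.7392, and (79−45)/(45−33) = 2.8333.
0.7392 < 2.8333, so cooperation is not sustainable.

Yes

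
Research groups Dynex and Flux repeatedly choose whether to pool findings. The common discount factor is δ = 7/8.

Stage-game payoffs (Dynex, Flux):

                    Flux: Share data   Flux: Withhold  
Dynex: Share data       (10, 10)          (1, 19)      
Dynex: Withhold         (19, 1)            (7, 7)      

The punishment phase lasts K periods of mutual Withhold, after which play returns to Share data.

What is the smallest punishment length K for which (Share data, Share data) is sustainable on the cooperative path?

5

IC: δ(1−δ^K)/(1−δ) ≥ (19−10)/(10−7) = 3.
With δ = 7/8: need 1 − δ^K ≥ 3·(1−7/8)/(7/8), i.e. δ^K ≤ 0.5714.
Since (7/8)^4 = 0.5862 and (7/8)^5 = 0.5129, the smallest such K is 5.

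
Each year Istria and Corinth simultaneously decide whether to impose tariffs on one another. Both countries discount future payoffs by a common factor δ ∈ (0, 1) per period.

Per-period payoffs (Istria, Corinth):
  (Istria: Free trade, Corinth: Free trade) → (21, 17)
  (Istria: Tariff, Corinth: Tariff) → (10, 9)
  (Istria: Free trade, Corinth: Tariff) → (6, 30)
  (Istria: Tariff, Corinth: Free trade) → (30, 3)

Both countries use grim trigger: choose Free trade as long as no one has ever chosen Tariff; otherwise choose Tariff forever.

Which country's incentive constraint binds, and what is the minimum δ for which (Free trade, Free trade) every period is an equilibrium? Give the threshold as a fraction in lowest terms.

Corinth; δ ≥ 13/21

Istria's threshold: (30−21)/(30−10) = 9/20.
Corinth's threshold: (30−17)/(30−9) = 13/21.
9/20 < 13/21, so Corinth binds and δ* = 13/21.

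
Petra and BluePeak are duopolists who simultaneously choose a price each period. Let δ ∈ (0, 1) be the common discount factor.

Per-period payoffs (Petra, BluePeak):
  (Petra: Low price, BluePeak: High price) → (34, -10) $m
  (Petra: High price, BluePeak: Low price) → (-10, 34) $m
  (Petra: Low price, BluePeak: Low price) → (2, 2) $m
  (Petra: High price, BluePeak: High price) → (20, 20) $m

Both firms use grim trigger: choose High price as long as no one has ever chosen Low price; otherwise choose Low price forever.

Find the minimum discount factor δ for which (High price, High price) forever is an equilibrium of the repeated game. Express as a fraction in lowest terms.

Under grim trigger the critical discount factor is (T−C)/(T−P) with T = 34, C = 20, P = 2.
δ* = (34−20)/(34−2) = 14/32 = 7/16.

7/16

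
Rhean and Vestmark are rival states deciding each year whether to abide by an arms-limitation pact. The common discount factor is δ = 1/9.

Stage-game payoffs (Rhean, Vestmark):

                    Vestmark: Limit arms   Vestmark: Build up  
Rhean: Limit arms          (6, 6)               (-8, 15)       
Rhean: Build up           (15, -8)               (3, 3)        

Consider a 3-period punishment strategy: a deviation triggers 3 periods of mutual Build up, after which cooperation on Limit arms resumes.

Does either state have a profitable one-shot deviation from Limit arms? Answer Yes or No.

Yes

Comparing payoff streams over the 4 periods until play realigns: cooperate → 6(1+δ+…+δ^3); deviate → 15 + 3(δ+…+δ^3).
Cooperation is sustained iff (6−3)(δ+…+δ^3) ≥ 15−6.
δ+…+δ^3 = 1/9·(1−(1/9)^3)/(1−1/9) = 0.1248, and (15−6)/(6−3) = 3.0000.
0.1248 < 3.0000, so cooperation is not sustainable.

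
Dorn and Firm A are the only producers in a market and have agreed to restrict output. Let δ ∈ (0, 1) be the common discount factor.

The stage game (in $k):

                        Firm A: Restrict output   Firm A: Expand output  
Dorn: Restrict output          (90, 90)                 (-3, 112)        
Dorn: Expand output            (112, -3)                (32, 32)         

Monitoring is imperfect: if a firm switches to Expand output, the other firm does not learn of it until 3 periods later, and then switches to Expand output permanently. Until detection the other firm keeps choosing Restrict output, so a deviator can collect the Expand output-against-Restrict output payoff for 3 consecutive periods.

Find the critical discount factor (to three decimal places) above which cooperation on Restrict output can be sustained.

0.650

A deviator earns 112 for 3 periods, then 32 forever; cooperating earns 90 forever. Multiplying the IC by (1−δ):
90 ≥ 112(1−δ^3) + 32δ^3, so 80·δ^3 ≥ 22 and δ^3 ≥ 11/40.
δ ≥ (11/40)^(1/3) ≈ 0.650.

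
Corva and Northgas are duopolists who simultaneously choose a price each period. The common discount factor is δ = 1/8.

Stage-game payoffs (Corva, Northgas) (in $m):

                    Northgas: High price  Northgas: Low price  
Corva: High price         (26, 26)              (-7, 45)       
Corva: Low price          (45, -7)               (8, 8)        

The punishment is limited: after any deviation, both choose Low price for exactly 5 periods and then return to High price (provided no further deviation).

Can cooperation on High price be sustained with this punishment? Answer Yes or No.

No

IC: δ+…+δ^5 ≥ (45−26)/(26−8) = 19/18.
At δ = 1/8: partial sum = 0.1429 < 1.0556. Cooperation not sustainable.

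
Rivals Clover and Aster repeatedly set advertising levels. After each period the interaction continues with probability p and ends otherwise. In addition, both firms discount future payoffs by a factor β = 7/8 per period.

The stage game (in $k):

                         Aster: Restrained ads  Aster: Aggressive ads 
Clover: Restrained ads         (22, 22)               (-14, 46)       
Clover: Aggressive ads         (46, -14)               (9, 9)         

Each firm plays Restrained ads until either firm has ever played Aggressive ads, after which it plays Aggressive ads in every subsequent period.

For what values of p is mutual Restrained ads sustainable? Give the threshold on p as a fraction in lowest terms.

Expected continuation weight on next period's payoff is β·p = 7/8·p, which plays the role of the discount factor.
Cooperation requires 7/8·p ≥ (46−22)/(46−9) = 24/37, hence p ≥ 192/259.

192/259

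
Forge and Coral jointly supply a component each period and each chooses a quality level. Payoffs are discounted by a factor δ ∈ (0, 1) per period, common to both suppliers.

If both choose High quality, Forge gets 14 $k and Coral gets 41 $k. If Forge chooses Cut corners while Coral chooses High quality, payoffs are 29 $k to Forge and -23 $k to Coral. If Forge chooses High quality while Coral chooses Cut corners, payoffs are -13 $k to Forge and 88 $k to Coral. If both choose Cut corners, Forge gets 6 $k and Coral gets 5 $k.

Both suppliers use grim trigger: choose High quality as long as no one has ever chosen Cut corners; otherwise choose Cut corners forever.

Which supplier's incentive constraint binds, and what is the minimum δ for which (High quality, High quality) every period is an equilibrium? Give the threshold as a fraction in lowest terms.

Forge's threshold: (29−14)/(29−6) = 15/23.
Coral's threshold: (88−41)/(88−5) = 47/83.
15/23 > 47/83, so Forge binds and δ* = 15/23.

Forge; δ ≥ 15/23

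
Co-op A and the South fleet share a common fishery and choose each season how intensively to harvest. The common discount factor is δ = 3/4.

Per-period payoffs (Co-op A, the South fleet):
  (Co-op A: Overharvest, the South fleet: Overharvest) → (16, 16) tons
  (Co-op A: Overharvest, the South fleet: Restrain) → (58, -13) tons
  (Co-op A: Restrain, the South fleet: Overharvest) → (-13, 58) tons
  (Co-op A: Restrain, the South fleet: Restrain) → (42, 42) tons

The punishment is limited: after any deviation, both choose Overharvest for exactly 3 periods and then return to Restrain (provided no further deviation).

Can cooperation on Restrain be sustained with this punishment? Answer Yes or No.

IC: δ+…+δ^3 ≥ (58−42)/(42−16) = 8/13.
At δ = 3/4: partial sum = 1.7344 ≥ 0.6154. Cooperation sustainable.

Yes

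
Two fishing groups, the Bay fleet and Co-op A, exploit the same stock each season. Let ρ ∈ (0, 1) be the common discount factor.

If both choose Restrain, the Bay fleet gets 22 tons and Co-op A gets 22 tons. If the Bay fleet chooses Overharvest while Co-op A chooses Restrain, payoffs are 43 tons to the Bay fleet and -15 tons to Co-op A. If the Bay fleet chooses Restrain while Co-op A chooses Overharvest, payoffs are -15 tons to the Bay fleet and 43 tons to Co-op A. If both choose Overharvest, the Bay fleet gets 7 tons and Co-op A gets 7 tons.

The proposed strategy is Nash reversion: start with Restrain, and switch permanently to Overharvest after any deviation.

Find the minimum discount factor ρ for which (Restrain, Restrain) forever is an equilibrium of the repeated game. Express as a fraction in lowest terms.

7/12

22/(1−ρ) ≥ 43 + 7ρ/(1−ρ)
22 ≥ 43 − 36ρ
ρ ≥ 21/36 = 7/12.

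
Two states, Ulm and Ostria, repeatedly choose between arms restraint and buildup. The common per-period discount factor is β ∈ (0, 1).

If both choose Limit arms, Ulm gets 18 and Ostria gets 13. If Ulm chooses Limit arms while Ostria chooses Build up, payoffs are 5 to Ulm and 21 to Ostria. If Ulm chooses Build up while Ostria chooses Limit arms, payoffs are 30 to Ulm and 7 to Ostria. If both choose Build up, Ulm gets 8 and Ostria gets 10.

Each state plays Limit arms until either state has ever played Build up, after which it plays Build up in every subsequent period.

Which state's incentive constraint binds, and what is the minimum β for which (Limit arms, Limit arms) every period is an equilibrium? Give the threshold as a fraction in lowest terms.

Ostria; β ≥ 8/11

Ulm: cooperation gives 18 each period; deviation gives 30 once then 8 forever.
  18/(1−β) ≥ 30 + 8β/(1−β) ⇒ β ≥ 12/22 = 6/11.
Ostria: cooperation gives 13 each period; deviation gives 21 once then 10 forever.
  β ≥ 8/11.
Both must hold, so the binding constraint is Ostria's: β ≥ 8/11.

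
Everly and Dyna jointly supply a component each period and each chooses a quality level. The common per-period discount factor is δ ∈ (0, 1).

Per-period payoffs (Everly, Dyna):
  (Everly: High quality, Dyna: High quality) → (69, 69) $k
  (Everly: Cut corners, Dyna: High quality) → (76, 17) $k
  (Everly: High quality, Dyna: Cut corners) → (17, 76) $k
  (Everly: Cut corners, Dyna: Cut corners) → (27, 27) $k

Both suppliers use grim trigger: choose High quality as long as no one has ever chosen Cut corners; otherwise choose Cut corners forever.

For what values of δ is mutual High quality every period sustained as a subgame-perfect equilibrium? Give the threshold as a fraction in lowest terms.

Under grim trigger the critical discount factor is (T−C)/(T−P) with T = 76, C = 69, P = 27.
δ* = (76−69)/(76−27) = 7/49 = 1/7.

1/7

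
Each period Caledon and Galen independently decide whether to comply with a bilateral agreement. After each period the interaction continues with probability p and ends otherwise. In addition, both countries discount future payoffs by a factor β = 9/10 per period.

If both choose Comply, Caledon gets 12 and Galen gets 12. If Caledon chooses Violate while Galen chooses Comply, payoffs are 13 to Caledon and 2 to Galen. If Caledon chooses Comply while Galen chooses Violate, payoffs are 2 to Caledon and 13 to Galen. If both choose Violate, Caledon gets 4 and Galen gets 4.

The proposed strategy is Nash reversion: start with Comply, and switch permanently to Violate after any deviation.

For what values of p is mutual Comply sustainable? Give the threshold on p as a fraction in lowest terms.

10/81

Expected continuation weight on next period's payoff is β·p = 9/10·p, which plays the role of the discount factor.
Cooperation requires 9/10·p ≥ (13−12)/(13−4) = 1/9, hence p ≥ 10/81.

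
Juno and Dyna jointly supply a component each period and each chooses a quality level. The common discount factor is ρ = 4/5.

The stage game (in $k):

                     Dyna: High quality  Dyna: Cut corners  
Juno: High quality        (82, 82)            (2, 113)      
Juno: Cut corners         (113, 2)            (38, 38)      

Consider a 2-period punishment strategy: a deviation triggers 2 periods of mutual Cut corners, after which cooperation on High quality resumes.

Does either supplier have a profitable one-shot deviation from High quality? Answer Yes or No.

Comparing payoff streams over the 3 periods until play realigns: cooperate → 82(1+ρ+…+ρ^2); deviate → 113 + 38(ρ+…+ρ^2).
Cooperation is sustained iff (82−38)(ρ+…+ρ^2) ≥ 113−82.
ρ+…+ρ^2 = 4/5·(1−(4/5)^2)/(1−4/5) = 1.4400, and (113−82)/(82−38) = 0.7045.
1.4400 ≥ 0.7045, so cooperation is sustainable.

No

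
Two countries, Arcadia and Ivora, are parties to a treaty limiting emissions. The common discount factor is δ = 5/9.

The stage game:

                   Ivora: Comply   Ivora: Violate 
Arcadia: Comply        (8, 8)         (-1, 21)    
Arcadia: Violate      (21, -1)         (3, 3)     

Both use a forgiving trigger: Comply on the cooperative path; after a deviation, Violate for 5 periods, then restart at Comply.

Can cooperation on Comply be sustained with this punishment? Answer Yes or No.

IC: δ+…+δ^5 ≥ (21−8)/(8−3) = 13/5.
At δ = 5/9: partial sum = 1.1838 < 2.6000. Cooperation not sustainable.

No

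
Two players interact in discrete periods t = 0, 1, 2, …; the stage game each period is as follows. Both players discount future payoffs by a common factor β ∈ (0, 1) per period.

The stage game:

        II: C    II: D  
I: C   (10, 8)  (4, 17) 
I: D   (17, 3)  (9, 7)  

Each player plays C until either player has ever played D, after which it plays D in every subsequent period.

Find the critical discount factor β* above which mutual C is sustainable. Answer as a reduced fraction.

9/10

I's threshold: (17−10)/(17−9) = 7/8.
II's threshold: (17−8)/(17−7) = 9/10.
7/8 < 9/10, so II binds and β* = 9/10.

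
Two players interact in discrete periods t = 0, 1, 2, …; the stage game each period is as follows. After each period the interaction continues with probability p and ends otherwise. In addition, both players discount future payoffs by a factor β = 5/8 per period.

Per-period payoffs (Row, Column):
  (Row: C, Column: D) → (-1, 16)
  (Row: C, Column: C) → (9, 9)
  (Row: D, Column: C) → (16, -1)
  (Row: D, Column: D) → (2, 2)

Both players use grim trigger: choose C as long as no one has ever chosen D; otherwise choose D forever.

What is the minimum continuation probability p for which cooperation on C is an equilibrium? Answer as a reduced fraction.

4/5

With continuation probability p and discount β, the effective per-period discount factor is βp.
Grim-trigger IC: βp ≥ (16−9)/(16−2) = 1/2.
So p ≥ (1/2)/(5/8) = 4/5.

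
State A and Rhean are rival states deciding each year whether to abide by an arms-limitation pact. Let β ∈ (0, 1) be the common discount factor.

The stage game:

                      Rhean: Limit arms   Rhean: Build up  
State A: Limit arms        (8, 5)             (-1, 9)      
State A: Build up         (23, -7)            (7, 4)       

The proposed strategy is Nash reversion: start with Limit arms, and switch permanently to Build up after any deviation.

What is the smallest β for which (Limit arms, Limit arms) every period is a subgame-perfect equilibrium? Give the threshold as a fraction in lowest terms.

State A: cooperation gives 8 each period; deviation gives 23 once then 7 forever.
  8/(1−β) ≥ 23 + 7β/(1−β) ⇒ β ≥ 15/16.
Rhean: cooperation gives 5 each period; deviation gives 9 once then 4 forever.
  β ≥ 4/5.
Both must hold, so the binding constraint is State A's: β ≥ 15/16.

15/16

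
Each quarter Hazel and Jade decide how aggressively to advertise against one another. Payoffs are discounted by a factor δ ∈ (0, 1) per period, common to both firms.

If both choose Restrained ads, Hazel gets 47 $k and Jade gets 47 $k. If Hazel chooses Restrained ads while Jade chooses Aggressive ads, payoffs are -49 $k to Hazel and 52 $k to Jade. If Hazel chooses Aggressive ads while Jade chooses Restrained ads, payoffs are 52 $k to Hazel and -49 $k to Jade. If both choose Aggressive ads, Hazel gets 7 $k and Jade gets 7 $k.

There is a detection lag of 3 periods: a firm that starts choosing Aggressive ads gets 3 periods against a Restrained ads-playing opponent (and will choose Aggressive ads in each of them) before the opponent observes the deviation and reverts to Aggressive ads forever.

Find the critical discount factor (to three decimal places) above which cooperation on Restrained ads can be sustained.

The best deviation is to choose Aggressive ads for all 3 undetected periods, earning 52 each, then 7 forever once detected.
Deviation value: 52(1−δ^3)/(1−δ) + 7δ^3/(1−δ); cooperation value: 47/(1−δ).
IC: 47 ≥ 52(1−δ^3) + 7δ^3 = 52 − 45δ^3.
So δ^3 ≥ 5/45 = 1/9, giving δ ≥ (1/9)^(1/3) ≈ 0.481.

0.481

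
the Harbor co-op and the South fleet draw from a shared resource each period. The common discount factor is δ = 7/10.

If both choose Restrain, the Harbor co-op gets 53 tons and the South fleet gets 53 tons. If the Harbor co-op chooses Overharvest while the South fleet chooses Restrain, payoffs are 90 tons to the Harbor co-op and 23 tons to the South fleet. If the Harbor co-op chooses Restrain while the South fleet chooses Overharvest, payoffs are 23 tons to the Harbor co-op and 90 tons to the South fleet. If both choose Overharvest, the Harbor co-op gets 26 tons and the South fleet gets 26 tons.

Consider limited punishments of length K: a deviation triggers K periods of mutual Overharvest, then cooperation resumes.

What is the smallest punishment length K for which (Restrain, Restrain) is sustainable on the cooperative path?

3

IC: δ(1−δ^K)/(1−δ) ≥ (90−53)/(53−26) = 37/27.
With δ = 7/10: need 1 − δ^K ≥ 37/27·(1−7/10)/(7/10), i.e. δ^K ≤ 0.4127.
Since (7/10)^2 = 0.4900 and (7/10)^3 = 0.3430, the smallest such K is 3.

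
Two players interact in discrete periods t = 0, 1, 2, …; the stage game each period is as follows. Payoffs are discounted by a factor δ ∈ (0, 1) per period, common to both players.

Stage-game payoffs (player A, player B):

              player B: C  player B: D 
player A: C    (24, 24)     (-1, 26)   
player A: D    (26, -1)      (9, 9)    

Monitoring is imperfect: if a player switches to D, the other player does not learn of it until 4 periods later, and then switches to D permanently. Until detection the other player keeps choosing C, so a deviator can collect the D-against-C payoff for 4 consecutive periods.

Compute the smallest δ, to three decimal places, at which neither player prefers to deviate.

0.586

A deviator earns 26 for 4 periods, then 9 forever; cooperating earns 24 forever. Multiplying the IC by (1−δ):
24 ≥ 26(1−δ^4) + 9δ^4, so 17·δ^4 ≥ 2 and δ^4 ≥ 2/17.
δ ≥ (2/17)^(1/4) ≈ 0.586.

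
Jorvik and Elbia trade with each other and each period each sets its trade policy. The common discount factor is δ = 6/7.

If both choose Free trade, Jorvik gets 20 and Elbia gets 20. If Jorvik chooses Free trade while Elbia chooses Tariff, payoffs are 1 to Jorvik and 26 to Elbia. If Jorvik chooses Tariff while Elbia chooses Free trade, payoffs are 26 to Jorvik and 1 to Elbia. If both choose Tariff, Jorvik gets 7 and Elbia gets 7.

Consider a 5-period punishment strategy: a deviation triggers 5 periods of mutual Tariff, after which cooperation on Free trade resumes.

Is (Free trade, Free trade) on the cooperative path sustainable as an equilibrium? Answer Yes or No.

A one-shot deviation gives 26 now, then 7 for 5 periods, then back to 20.
Gain from deviating: (26−20) today; loss: (20−7) in each of the next 5 periods.
No-deviation condition: (20−7)(δ+…+δ^5) ≥ 26−20, i.e. δ+…+δ^5 ≥ 6/13.
At δ = 6/7: δ+…+δ^5 = 3.2240 ≥ 0.4615.
So cooperation is sustainable.

Yes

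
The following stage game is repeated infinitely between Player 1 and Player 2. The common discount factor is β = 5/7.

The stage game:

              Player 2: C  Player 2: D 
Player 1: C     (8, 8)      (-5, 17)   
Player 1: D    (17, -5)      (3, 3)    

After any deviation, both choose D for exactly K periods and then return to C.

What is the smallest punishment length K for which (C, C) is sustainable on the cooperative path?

4

Need Σ_{k=1}^{K} β^k ≥ (17−8)/(8−3) = 1.8000 at β = 5/7.
At K = 3 the sum is 1.5889 < 1.8000; at K = 4 it is 1.8492 ≥ 1.8000.
So the minimum punishment length is K = 4.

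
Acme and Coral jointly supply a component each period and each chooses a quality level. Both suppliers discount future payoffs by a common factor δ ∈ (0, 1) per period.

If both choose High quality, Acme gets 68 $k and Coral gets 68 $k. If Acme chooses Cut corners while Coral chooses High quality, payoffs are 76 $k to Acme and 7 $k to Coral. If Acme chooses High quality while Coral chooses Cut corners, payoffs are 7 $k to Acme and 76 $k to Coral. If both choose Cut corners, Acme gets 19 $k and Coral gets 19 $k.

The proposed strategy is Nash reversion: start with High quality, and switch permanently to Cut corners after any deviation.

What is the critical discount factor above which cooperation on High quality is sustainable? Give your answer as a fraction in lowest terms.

8/57

Under grim trigger the critical discount factor is (T−C)/(T−P) with T = 76, C = 68, P = 19.
δ* = (76−68)/(76−19) = 8/57.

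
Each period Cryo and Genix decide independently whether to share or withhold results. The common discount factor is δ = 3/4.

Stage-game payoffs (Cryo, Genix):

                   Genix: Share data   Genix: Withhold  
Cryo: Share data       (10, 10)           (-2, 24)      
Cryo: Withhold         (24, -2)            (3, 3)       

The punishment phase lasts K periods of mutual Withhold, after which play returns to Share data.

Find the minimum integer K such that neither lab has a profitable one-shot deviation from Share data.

4

No profitable deviation requires (10−3)(δ+…+δ^K) ≥ 24−10, i.e. δ+…+δ^K ≥ 2 ≈ 2.0000.
With δ = 3/4, the partial sums are K=1: 0.7500, K=2: 1.3125, K=3: 1.7344, K=4: 2.0508.
K = 4 is the first length at which the sum reaches 2.0000.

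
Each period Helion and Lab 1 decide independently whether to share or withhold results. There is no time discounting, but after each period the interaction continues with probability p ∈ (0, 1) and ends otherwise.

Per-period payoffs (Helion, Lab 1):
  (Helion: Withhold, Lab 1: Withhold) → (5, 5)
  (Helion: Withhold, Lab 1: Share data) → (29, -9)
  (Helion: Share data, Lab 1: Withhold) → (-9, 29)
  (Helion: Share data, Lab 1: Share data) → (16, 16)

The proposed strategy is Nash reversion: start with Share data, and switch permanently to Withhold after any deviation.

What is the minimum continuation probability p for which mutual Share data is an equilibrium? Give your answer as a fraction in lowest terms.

13/24

Expected cooperation value is 16 + p·16 + p²·16 + … = 16/(1−p); deviation gives 29 + p·5/(1−p).
16 ≥ 29(1−p) + 5p ⇒ 24p ≥ 13 ⇒ p ≥ 13/24.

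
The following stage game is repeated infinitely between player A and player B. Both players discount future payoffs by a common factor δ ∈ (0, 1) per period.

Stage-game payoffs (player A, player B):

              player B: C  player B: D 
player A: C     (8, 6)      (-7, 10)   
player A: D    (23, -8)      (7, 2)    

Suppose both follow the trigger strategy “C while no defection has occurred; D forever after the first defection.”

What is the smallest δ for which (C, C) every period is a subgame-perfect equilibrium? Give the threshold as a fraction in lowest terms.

15/16

player A's threshold: (23−8)/(23−7) = 15/16.
player B's threshold: (10−6)/(10−2) = 1/2.
15/16 > 1/2, so player A binds and δ* = 15/16.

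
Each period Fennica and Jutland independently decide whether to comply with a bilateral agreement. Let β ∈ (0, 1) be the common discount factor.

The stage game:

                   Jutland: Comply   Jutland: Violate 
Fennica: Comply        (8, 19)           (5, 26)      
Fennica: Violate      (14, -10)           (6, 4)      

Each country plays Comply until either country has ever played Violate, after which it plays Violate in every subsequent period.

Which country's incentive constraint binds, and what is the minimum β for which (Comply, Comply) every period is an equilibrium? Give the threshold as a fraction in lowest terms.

For Fennica: deviation gain 14−8 = 6, per-period punishment loss 8−6 = 2. IC gives β ≥ 6/8 = 3/4.
For Jutland: gain 7, loss 15 per period, so β ≥ 7/22.
The tighter constraint is Fennica's, so cooperation needs β ≥ 3/4.

Fennica; β ≥ 3/4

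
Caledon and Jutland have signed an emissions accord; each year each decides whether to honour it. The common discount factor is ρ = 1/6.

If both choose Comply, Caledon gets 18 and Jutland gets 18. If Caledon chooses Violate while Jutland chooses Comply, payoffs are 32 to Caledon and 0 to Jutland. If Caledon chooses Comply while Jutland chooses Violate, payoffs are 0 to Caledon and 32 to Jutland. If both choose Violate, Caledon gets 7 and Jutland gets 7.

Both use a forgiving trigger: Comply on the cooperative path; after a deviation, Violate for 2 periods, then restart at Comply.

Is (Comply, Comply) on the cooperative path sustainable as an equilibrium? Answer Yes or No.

No

A one-shot deviation gives 32 now, then 7 for 2 periods, then back to 18.
Gain from deviating: (32−18) today; loss: (18−7) in each of the next 2 periods.
No-deviation condition: (18−7)(ρ+…+ρ^2) ≥ 32−18, i.e. ρ+…+ρ^2 ≥ 14/11.
At ρ = 1/6: ρ+…+ρ^2 = 0.1944 < 1.2727.
So cooperation is not sustainable.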